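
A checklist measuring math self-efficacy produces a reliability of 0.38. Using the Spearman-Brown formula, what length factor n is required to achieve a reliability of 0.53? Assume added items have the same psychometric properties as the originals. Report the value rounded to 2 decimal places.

1.84

Invert Spearman-Brown to solve for n:
n = r*(1 − r) / [ r (1 − r*) ]
n = [0.53 × 0.62] / [0.38 × 0.47]
n = 0.3286 / 0.1786 ≈ 1.8399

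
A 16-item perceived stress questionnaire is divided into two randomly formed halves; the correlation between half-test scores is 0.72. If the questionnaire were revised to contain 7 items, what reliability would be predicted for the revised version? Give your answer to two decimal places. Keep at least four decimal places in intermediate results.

First correct the split-half correlation to full-test reliability: r_full = 2 × 0.72 / (1 + 0.72) ≈ 0.8372
Then adjust to 7 items: n = 7/16 = 0.4375
r_new = n·r_full / (1 + (n − 1)·r_full) = 0.3663 / 0.5291 ≈ 0.6923

0.69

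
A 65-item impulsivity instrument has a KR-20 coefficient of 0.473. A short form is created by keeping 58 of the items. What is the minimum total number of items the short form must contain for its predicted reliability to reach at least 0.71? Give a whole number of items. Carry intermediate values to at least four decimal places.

178

First, r for the 58-item form: n = 58/65 = 0.8923, so r_58 = 0.8923·0.473/(1 + (0.8923 − 1)·0.473) = 0.4447
Length factor from the short form to reach 0.71: n' = 0.71(1 − 0.4447) / [0.4447(1 − 0.71)] ≈ 3.0572
Items = 3.0572 × 58 ≈ 177.32 → 178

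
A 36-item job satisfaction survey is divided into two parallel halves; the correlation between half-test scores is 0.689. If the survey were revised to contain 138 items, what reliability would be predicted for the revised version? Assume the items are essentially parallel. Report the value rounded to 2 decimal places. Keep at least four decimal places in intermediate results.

0.94

Full-test reliability from the split-half r: r_full = 2(0.689)/(1 + 0.689) = 0.8159
Length factor from 36 to 138 items: n = 138/36 = 3.8333
r_new = n·r_full / (1 + (n − 1)·r_full) = 3.1276 / 3.3117 ≈ 0.9444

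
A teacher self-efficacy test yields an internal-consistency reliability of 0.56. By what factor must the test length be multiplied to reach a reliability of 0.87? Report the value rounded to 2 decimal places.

Invert Spearman-Brown to solve for n:
n = r*(1 − r) / [ r (1 − r*) ]
n = 0.87(1 − 0.56) / [0.56(1 − 0.87)]
n = 0.3828 / 0.0728 ≈ 5.2582

5.26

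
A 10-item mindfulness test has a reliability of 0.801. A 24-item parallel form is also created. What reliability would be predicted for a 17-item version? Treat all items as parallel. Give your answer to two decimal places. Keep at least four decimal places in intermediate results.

Only the ratio of lengths matters: n = 17/10 = 1.7000
r_{17} = n·r / (1 + (n − 1)·r) = 1.3617 / 1.5607 ≈ 0.8725

0.87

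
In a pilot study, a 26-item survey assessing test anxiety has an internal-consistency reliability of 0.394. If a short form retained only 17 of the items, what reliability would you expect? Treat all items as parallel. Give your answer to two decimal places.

Length ratio n = 17/26 = 0.6538
r_new = (0.6538 × 0.394) / (1 + (0.6538 − 1) × 0.394)
     = 0.2576 / 0.8636 = 0.2983

0.30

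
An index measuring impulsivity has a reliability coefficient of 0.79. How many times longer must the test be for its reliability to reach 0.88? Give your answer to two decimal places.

1.95

Invert Spearman-Brown to solve for n:
n = r*(1 − r) / [ r (1 − r*) ]
n = [0.88 × 0.21] / [0.79 × 0.12]
n = 0.1848 / 0.0948 ≈ 1.9494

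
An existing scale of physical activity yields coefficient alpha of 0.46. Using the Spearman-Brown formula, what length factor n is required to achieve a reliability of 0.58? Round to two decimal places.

1.62

n = 0.58 × (1 − 0.46) / [ 0.46 × (1 − 0.58) ]
  = 0.3132 / 0.1932 = 1.6211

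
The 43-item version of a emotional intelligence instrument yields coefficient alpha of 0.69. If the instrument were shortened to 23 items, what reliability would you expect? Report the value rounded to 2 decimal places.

n = 23/43 = 0.5349
r_new = 0.5349·0.69 / [1 + (0.5349 − 1)·0.69]
r_new = 0.3691 / 0.6791 ≈ 0.5435

0.54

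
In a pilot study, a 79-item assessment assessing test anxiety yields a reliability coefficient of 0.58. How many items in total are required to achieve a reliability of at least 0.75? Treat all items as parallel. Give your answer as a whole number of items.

172

Spearman-Brown solved for the length factor n:
n = r_target (1 − r_old) / [ r_old (1 − r_target) ]
n = 0.75 × (1 − 0.58) / [ 0.58 × (1 − 0.75) ]
n = 0.3150 / 0.1450 ≈ 2.1724
So the test needs 2.1724 × 79 ≈ 171.62 items; rounding up, 172.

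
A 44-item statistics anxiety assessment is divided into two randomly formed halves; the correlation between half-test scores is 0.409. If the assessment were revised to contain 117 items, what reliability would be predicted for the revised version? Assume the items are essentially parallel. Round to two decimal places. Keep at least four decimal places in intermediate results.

0.79

Full-test reliability from the split-half r: r_full = 2(0.409)/(1 + 0.409) = 0.5806
Length factor from 44 to 117 items: n = 117/44 = 2.6591
r_new = n·r_full / (1 + (n − 1)·r_full) = 1.5439 / 1.9633 ≈ 0.7864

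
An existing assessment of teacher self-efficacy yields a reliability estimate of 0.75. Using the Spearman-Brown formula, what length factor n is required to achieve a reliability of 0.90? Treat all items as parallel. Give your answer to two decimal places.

3.00

Spearman-Brown solved for the length factor n:
n = r_target (1 − r_old) / [ r_old (1 − r_target) ]
n = 0.90 × (1 − 0.75) / [ 0.75 × (1 − 0.90) ]
  = 0.2250 / 0.0750 = 3.0000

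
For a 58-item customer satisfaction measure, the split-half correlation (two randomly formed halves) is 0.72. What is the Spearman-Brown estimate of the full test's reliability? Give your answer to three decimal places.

The full test is twice the length of either half (n = 2).
r_full = 2(0.72) / (1 + 0.72)
r_full = 1.4400 / 1.7200 ≈ 0.8372

0.837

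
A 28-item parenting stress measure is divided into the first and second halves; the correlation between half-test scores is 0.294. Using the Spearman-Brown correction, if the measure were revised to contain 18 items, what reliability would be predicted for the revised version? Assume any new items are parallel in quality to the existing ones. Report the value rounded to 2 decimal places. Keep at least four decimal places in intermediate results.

Full-test reliability from the split-half r: r_full = 2(0.294)/(1 + 0.294) = 0.4544
Then adjust to 18 items: n = 18/28 = 0.6429
r_new = n·r_full / (1 + (n − 1)·r_full) = 0.2921 / 0.8377 ≈ 0.3487

0.35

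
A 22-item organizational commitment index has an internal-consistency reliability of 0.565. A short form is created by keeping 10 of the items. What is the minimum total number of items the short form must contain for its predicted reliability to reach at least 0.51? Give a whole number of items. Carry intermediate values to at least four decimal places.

18

Short-form reliability: n = 10/22 = 0.4545; r_10 = n·r/(1+(n−1)r) ≈ 0.3712
Then solve for n' with r_old = 0.3712, r_target = 0.51: n' = 0.51(1 − 0.3712)/[0.3712(1 − 0.51)] = 1.7631
Total items = 1.7631 × 10 = 17.63, rounded up to 18.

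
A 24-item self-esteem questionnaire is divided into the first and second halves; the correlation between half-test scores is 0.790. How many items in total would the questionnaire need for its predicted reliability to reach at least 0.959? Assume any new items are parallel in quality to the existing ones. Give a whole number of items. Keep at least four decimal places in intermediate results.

75

r_full = 2(0.790)/(1 + 0.790) = 0.8827
n = r_tgt(1 − r_full) / [r_full(1 − r_tgt)] = 0.959 × 0.1173 / (0.8827 × 0.041) ≈ 3.1083
Items = 3.1083 × 24 ≈ 74.60 → 75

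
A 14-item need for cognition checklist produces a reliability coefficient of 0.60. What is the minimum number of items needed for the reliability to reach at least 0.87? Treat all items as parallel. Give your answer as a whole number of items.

Rearranging the Spearman-Brown formula for n,
n = r*(1 − r) / [ r (1 − r*) ]
n = [0.87 × 0.40] / [0.60 × 0.13]
n = 0.3480 / 0.0780 ≈ 4.4615
So the test needs 4.4615 × 14 ≈ 62.46 items; rounding up, 63.

63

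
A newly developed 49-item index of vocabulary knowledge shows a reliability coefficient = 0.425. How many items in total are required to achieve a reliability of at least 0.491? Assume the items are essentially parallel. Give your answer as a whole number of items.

n = 0.491 × (1 − 0.425) / [ 0.425 × (1 − 0.491) ]
n = 0.282325 / 0.216325 ≈ 1.3051
1.3051 × 49 = 63.95 → 64 items

64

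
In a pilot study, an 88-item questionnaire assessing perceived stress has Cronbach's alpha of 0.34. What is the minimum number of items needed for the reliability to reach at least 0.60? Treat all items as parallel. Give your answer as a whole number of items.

Invert Spearman-Brown to solve for n:
n = r*(1 − r) / [ r (1 − r*) ]
n = 0.60(1 − 0.34) / [0.34(1 − 0.60)]
  = 0.3960 / 0.1360 = 2.9118
2.9118 × 88 = 256.24 → 257 items

257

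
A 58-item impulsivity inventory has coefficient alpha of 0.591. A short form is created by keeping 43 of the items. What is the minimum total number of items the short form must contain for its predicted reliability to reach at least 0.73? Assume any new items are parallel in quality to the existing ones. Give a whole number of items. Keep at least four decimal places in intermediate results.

109

First, r for the 43-item form: n = 43/58 = 0.7414, so r_43 = 0.7414·0.591/(1 + (0.7414 − 1)·0.591) = 0.5172
Length factor from the short form to reach 0.73: n' = 0.73(1 − 0.5172) / [0.5172(1 − 0.73)] ≈ 2.5239
Total items = 2.5239 × 43 = 108.53, rounded up to 109.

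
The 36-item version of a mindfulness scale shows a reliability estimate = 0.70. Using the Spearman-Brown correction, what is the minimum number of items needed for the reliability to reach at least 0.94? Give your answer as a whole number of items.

Rearranging the Spearman-Brown formula for n,
n = r_target (1 − r_old) / [ r_old (1 − r_target) ]
n = 0.94(1 − 0.70) / [0.70(1 − 0.94)]
  = 0.2820 / 0.0420 = 6.7143
So the test needs 6.7143 × 36 ≈ 241.71 items; rounding up, 242.

242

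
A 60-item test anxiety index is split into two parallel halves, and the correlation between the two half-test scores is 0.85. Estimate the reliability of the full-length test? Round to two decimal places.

Each half is half the length of the full test, so the full test is n = 2 times a half.
r_full = 2(0.85) / (1 + 0.85)
r_full = 1.7000 / 1.8500 ≈ 0.9189

0.92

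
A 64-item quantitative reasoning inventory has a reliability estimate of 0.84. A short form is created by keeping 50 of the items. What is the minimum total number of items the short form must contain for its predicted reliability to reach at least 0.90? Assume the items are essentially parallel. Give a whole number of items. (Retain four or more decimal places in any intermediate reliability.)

Short-form reliability: n = 50/64 = 0.7812; r_50 = n·r/(1+(n−1)r) ≈ 0.8040
Then solve for n' with r_old = 0.8040, r_target = 0.90: n' = 0.90(1 − 0.8040)/[0.8040(1 − 0.90)] = 2.1940
Items = 2.1940 × 50 ≈ 109.70 → 110

110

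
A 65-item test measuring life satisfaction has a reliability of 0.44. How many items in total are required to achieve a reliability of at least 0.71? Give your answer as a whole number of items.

203

Invert Spearman-Brown to solve for n:
n = r*(1 − r) / [ r (1 − r*) ]
n = 0.71 × (1 − 0.44) / [ 0.44 × (1 − 0.71) ]
  = 0.3976 / 0.1276 = 3.1160
3.1160 × 65 = 202.54 → 203 items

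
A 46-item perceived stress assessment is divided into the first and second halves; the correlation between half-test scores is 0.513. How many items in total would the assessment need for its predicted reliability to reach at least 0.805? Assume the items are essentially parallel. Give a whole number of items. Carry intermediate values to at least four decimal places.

91

Corrected full-test reliability: r_full = 2 × 0.513 / (1 + 0.513) ≈ 0.6781
n = r_tgt(1 − r_full) / [r_full(1 − r_tgt)] = 0.805 × 0.3219 / (0.6781 × 0.195) ≈ 1.9597
Items = 1.9597 × 46 ≈ 90.15 → 91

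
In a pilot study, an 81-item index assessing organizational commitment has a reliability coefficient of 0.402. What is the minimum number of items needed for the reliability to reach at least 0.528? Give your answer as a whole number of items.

Rearranging the Spearman-Brown formula for n,
n = r_target (1 − r_old) / [ r_old (1 − r_target) ]
n = 0.528(1 − 0.402) / [0.402(1 − 0.528)]
  = 0.315744 / 0.189744 = 1.6641
Items needed = n × 81 = 1.6641 × 81 ≈ 134.79 → round up to 135

135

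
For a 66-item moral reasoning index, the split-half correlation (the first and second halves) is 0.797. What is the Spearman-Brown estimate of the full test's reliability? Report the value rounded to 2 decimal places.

The full test is twice the length of either half (n = 2).
r_full = 2r_hh / (1 + r_hh) = 2 × 0.797 / (1 + 0.797)
       = 1.5940 / 1.7970 = 0.8870

0.89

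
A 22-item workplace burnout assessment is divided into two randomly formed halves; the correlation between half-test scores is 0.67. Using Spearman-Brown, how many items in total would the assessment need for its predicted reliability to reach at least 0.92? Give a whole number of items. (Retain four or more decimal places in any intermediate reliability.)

63

r_full = 2(0.67)/(1 + 0.67) = 0.8024
Solve Spearman-Brown for n: n = 0.92(1 − 0.8024) / [0.8024(1 − 0.92)] = 2.8320
Items = 2.8320 × 22 ≈ 62.30 → 63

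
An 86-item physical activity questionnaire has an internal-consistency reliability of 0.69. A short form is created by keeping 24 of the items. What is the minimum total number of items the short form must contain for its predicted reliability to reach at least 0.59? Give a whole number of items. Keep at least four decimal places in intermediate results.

Short-form reliability: n = 24/86 = 0.2791; r_24 = n·r/(1+(n−1)r) ≈ 0.3832
Then solve for n' with r_old = 0.3832, r_target = 0.59: n' = 0.59(1 − 0.3832)/[0.3832(1 − 0.59)] = 2.3163
Items = 2.3163 × 24 ≈ 55.59 → 56

56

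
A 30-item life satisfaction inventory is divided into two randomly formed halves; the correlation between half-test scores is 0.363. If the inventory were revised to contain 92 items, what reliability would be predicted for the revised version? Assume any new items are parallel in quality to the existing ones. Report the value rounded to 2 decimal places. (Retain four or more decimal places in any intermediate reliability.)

Spearman-Brown correction (n = 2): r_full = 2·0.363/(1 + 0.363) = 0.5326
Then adjust to 92 items: n = 92/30 = 3.0667
r_new = n·r_full / (1 + (n − 1)·r_full) = 1.6333 / 2.1007 ≈ 0.7775

0.78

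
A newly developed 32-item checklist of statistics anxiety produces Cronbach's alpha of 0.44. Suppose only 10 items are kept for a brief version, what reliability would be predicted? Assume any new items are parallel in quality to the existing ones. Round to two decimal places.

n = 10/32 = 0.3125
Apply the Spearman-Brown prophecy formula, r' = nr / [1 + (n − 1)r]:
r_new = (0.3125 × 0.44) / (1 + (0.3125 − 1) × 0.44)
r_new = 0.1375 / 0.6975 ≈ 0.1971

0.20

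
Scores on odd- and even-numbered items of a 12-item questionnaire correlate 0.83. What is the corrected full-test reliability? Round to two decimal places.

Each half is half the length of the full test, so the full test is n = 2 times a half.
r_full = 2(0.83) / (1 + 0.83)
       = 1.6600 / 1.8300 = 0.9071

0.91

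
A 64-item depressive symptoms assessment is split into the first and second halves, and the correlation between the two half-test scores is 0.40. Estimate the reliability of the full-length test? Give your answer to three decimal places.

0.571

Each half is half the length of the full test, so the full test is n = 2 times a half.
r_full = 2r_hh / (1 + r_hh) = 2 × 0.40 / (1 + 0.40)
r_full = 0.8000 / 1.4000 ≈ 0.5714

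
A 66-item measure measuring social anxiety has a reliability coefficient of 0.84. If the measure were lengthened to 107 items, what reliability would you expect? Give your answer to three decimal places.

n = 107/66 = 1.6212
Spearman-Brown: r_new = n·r / (1 + (n − 1)·r)
r_new = 1.6212·0.84 / [1 + (1.6212 − 1)·0.84]
     = 1.3618 / 1.5218 = 0.8949

0.895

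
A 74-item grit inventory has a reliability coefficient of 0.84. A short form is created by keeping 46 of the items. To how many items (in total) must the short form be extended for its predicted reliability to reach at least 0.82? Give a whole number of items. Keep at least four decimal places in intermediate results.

First, r for the 46-item form: n = 46/74 = 0.6216, so r_46 = 0.6216·0.84/(1 + (0.6216 − 1)·0.84) = 0.7654
Then solve for n' with r_old = 0.7654, r_target = 0.82: n' = 0.82(1 − 0.7654)/[0.7654(1 − 0.82)] = 1.3963
Items = 1.3963 × 46 ≈ 64.23 → 65

65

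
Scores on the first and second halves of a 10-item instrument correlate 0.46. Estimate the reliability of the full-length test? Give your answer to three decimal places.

The full test is twice the length of either half (n = 2).
r_full = 2r_hh / (1 + r_hh) = 2 × 0.46 / (1 + 0.46)
       = 0.9200 / 1.4600 = 0.6301

0.630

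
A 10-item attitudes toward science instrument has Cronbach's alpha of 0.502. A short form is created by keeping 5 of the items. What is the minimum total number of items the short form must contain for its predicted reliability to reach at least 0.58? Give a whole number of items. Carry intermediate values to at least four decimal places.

Short-form reliability: n = 5/10 = 0.5000; r_5 = n·r/(1+(n−1)r) ≈ 0.3351
Then solve for n' with r_old = 0.3351, r_target = 0.58: n' = 0.58(1 − 0.3351)/[0.3351(1 − 0.58)] = 2.7401
Total items = 2.7401 × 5 = 13.70, rounded up to 14.

14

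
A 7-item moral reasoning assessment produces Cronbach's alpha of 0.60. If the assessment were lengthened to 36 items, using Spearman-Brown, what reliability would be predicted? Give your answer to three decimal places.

The new length is 36/7 = 5.1429 times the old.
r_new = (5.1429 × 0.60) / (1 + (5.1429 − 1) × 0.60)
r_new = 3.0857 / 3.4857 ≈ 0.8852

0.885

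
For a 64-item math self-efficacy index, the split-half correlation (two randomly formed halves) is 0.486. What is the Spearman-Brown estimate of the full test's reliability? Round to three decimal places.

r_full = 2(0.486) / (1 + 0.486)
r_full = 0.9720 / 1.4860 ≈ 0.6541

0.654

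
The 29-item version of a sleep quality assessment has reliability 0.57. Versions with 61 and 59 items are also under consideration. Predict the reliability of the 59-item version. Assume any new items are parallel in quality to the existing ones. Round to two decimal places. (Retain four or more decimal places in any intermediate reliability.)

Only the ratio of lengths matters: n = 59/29 = 2.0345
r_{59} = n·r / (1 + (n − 1)·r) = 1.1597 / 1.5897 ≈ 0.7295

0.73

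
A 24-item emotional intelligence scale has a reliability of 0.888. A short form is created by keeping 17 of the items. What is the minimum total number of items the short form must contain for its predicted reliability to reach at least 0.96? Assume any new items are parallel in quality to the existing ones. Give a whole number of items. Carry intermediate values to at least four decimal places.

73

Short-form reliability: n = 17/24 = 0.7083; r_17 = n·r/(1+(n−1)r) ≈ 0.8488
Then solve for n' with r_old = 0.8488, r_target = 0.96: n' = 0.96(1 − 0.8488)/[0.8488(1 − 0.96)] = 4.2752
Total items = 4.2752 × 17 = 72.68, rounded up to 73.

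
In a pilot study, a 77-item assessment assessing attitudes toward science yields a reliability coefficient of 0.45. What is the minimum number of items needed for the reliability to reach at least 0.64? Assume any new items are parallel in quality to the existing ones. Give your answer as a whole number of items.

n = [0.64 × 0.55] / [0.45 × 0.36]
  = 0.3520 / 0.1620 = 2.1728
2.1728 × 77 = 167.31 → 168 items

168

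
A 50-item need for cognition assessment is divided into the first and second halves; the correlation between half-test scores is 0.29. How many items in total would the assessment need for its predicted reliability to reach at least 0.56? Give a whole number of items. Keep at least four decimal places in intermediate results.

r_full = 2(0.29)/(1 + 0.29) = 0.4496
Solve Spearman-Brown for n: n = 0.56(1 − 0.4496) / [0.4496(1 − 0.56)] = 1.5581
Required items = 1.5581 × 50 = 77.91, so 78 items.

78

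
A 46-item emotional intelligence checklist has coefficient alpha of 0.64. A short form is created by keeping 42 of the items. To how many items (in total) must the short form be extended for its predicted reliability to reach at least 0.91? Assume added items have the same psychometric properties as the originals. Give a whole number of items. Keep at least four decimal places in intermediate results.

Short-form reliability: n = 42/46 = 0.9130; r_42 = n·r/(1+(n−1)r) ≈ 0.6188
Then solve for n' with r_old = 0.6188, r_target = 0.91: n' = 0.91(1 − 0.6188)/[0.6188(1 − 0.91)] = 6.2288
Total items = 6.2288 × 42 = 261.61, rounded up to 262.

262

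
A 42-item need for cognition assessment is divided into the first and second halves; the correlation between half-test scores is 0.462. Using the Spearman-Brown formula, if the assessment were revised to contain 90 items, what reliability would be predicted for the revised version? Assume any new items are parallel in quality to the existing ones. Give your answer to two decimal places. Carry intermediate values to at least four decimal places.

Spearman-Brown correction (n = 2): r_full = 2·0.462/(1 + 0.462) = 0.6320
Then adjust to 90 items: n = 90/42 = 2.1429
r_new = n·r_full / (1 + (n − 1)·r_full) = 1.3543 / 1.7223 ≈ 0.7863

0.79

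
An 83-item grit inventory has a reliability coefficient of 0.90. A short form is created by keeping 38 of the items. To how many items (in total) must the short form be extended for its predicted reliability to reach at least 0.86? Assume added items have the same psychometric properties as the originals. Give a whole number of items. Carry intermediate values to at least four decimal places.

57

First, r for the 38-item form: n = 38/83 = 0.4578, so r_38 = 0.4578·0.90/(1 + (0.4578 − 1)·0.90) = 0.8047
Length factor from the short form to reach 0.86: n' = 0.86(1 − 0.8047) / [0.8047(1 − 0.86)] ≈ 1.4909
Total items = 1.4909 × 38 = 56.65, rounded up to 57.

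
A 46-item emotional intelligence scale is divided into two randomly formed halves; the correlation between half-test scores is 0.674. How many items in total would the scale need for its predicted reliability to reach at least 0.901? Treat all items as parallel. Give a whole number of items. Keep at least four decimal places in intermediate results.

r_full = 2(0.674)/(1 + 0.674) = 0.8053
n = r_tgt(1 − r_full) / [r_full(1 − r_tgt)] = 0.901 × 0.1947 / (0.8053 × 0.099) ≈ 2.2004
Required items = 2.2004 × 46 = 101.22, so 102 items.

102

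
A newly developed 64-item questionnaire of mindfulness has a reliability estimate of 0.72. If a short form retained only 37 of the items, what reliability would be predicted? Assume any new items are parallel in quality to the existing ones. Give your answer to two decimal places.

0.60

Length ratio n = 37/64 = 0.5781
Spearman-Brown: r_new = n·r / (1 + (n − 1)·r)
r_new = 0.5781·0.72 / [1 + (0.5781 − 1)·0.72]
     = 0.4162 / 0.6962 = 0.5978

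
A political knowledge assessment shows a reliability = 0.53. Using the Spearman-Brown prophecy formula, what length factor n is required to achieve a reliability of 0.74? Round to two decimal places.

Invert Spearman-Brown to solve for n:
n = r*(1 − r) / [ r (1 − r*) ]
n = [0.74 × 0.47] / [0.53 × 0.26]
  = 0.3478 / 0.1378 = 2.5239

2.52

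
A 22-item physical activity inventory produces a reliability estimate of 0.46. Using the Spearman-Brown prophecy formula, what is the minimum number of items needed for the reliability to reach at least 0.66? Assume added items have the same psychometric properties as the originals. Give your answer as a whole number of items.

n = 0.66 × (1 − 0.46) / [ 0.46 × (1 − 0.66) ]
  = 0.3564 / 0.1564 = 2.2788
Items needed = n × 22 = 2.2788 × 22 ≈ 50.13 → round up to 51

51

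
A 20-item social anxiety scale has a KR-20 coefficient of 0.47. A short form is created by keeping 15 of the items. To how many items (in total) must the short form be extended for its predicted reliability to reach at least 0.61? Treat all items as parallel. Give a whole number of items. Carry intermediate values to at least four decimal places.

First, r for the 15-item form: n = 15/20 = 0.7500, so r_15 = 0.7500·0.47/(1 + (0.7500 − 1)·0.47) = 0.3994
Then solve for n' with r_old = 0.3994, r_target = 0.61: n' = 0.61(1 − 0.3994)/[0.3994(1 − 0.61)] = 2.3520
Items = 2.3520 × 15 ≈ 35.28 → 36

36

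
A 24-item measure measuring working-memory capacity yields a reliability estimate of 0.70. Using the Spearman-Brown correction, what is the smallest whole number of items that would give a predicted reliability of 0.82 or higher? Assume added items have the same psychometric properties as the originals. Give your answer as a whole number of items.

47

n = [0.82 × 0.30] / [0.70 × 0.18]
n = 0.2460 / 0.1260 ≈ 1.9524
So the test needs 1.9524 × 24 ≈ 46.86 items; rounding up, 47.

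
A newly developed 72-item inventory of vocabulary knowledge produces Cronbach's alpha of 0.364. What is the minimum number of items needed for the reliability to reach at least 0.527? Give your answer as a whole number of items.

141

Rearranging the Spearman-Brown formula for n,
n = r*(1 − r) / [ r (1 − r*) ]
n = 0.527 × (1 − 0.364) / [ 0.364 × (1 − 0.527) ]
  = 0.335172 / 0.172172 = 1.9467
So the test needs 1.9467 × 72 ≈ 140.16 items; rounding up, 141.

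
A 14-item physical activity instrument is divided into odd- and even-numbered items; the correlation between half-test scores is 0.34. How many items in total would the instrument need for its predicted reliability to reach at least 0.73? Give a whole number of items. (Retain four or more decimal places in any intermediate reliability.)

r_full = 2(0.34)/(1 + 0.34) = 0.5075
Solve Spearman-Brown for n: n = 0.73(1 − 0.5075) / [0.5075(1 − 0.73)] = 2.6238
Required items = 2.6238 × 14 = 36.73, so 37 items.

37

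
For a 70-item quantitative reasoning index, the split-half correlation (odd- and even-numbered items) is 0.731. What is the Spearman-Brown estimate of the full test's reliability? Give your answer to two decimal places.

0.84

The full test is twice the length of either half (n = 2).
r_full = 2r_hh / (1 + r_hh) = 2 × 0.731 / (1 + 0.731)
r_full = 1.4620 / 1.7310 ≈ 0.8446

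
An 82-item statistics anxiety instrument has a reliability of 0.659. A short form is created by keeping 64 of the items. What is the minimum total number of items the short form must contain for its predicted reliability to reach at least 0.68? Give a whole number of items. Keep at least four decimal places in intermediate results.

Short-form reliability: n = 64/82 = 0.7805; r_64 = n·r/(1+(n−1)r) ≈ 0.6013
Length factor from the short form to reach 0.68: n' = 0.68(1 − 0.6013) / [0.6013(1 − 0.68)] ≈ 1.4090
Items = 1.4090 × 64 ≈ 90.18 → 91

91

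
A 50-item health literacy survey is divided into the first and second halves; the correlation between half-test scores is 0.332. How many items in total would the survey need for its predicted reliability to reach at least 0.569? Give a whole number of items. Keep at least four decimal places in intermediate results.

67

Corrected full-test reliability: r_full = 2 × 0.332 / (1 + 0.332) ≈ 0.4985
n = r_tgt(1 − r_full) / [r_full(1 − r_tgt)] = 0.569 × 0.5015 / (0.4985 × 0.431) ≈ 1.3281
Required items = 1.3281 × 50 = 66.41, so 67 items.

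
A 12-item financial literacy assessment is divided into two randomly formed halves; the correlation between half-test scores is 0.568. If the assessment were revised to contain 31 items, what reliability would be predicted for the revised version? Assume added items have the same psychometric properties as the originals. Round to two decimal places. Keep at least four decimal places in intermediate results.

0.87

Spearman-Brown correction (n = 2): r_full = 2·0.568/(1 + 0.568) = 0.7245
Then adjust to 31 items: n = 31/12 = 2.5833
r_new = n·r_full / (1 + (n − 1)·r_full) = 1.8716 / 2.1471 ≈ 0.8717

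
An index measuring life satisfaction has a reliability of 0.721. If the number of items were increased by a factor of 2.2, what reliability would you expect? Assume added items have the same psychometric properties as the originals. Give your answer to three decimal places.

Apply the Spearman-Brown prophecy formula, r' = nr / [1 + (n − 1)r]:
r_new = 2.2·0.721 / [1 + (2.2 − 1)·0.721]
     = 1.5862 / 1.8652 = 0.8504

0.850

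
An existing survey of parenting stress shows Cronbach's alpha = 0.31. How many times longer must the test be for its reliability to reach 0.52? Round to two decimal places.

n = 0.52 × (1 − 0.31) / [ 0.31 × (1 − 0.52) ]
  = 0.3588 / 0.1488 = 2.4113

2.41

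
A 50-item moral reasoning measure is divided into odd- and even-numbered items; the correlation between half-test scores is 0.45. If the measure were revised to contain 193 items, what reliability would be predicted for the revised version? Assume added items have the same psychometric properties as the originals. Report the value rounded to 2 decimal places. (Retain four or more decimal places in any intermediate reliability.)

0.86

First correct the split-half correlation to full-test reliability: r_full = 2 × 0.45 / (1 + 0.45) ≈ 0.6207
Then adjust to 193 items: n = 193/50 = 3.8600
r_new = n·r_full / (1 + (n − 1)·r_full) = 2.3959 / 2.7752 ≈ 0.8633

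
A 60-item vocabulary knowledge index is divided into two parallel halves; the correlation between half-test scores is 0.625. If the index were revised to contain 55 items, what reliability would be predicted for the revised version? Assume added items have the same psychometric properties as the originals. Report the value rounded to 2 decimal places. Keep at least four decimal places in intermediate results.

0.75

Full-test reliability from the split-half r: r_full = 2(0.625)/(1 + 0.625) = 0.7692
Length factor from 60 to 55 items: n = 55/60 = 0.9167
r_new = n·r_full / (1 + (n − 1)·r_full) = 0.7051 / 0.9359 ≈ 0.7534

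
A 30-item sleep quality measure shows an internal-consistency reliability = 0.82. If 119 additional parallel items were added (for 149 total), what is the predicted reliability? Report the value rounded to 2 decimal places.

n = 149/30 = 4.9667
Apply the Spearman-Brown prophecy formula, r' = nr / [1 + (n − 1)r]:
r_new = 4.9667·0.82 / [1 + (4.9667 − 1)·0.82]
r_new = 4.0727 / 4.2527 ≈ 0.9577

0.96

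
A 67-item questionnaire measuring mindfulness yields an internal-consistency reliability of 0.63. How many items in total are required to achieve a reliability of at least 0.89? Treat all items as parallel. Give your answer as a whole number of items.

319

Rearranging the Spearman-Brown formula for n,
n = r_target (1 − r_old) / [ r_old (1 − r_target) ]
n = 0.89 × (1 − 0.63) / [ 0.63 × (1 − 0.89) ]
  = 0.3293 / 0.0693 = 4.7518
4.7518 × 67 = 318.37 → 319 items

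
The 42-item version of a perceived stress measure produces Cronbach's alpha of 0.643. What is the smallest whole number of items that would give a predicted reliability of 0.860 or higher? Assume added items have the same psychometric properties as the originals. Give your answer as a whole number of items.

n = 0.860(1 − 0.643) / [0.643(1 − 0.860)]
  = 0.307020 / 0.090020 = 3.4106
Items needed = n × 42 = 3.4106 × 42 ≈ 143.25 → round up to 144

144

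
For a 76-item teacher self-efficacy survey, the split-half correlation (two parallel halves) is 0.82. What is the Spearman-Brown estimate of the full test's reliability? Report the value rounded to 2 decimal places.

r_full = 2r_hh / (1 + r_hh) = 2 × 0.82 / (1 + 0.82)
r_full = 1.6400 / 1.8200 ≈ 0.9011

0.90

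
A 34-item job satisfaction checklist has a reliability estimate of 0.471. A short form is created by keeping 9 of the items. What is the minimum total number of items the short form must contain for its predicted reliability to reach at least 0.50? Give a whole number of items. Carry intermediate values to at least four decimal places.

First, r for the 9-item form: n = 9/34 = 0.2647, so r_9 = 0.2647·0.471/(1 + (0.2647 − 1)·0.471) = 0.1907
Then solve for n' with r_old = 0.1907, r_target = 0.50: n' = 0.50(1 − 0.1907)/[0.1907(1 − 0.50)] = 4.2438
Items = 4.2438 × 9 ≈ 38.19 → 39

39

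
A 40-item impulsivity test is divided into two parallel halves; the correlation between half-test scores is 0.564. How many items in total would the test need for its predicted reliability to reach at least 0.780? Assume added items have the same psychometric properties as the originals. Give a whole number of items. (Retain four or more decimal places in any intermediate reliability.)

55

Corrected full-test reliability: r_full = 2 × 0.564 / (1 + 0.564) ≈ 0.7212
n = r_tgt(1 − r_full) / [r_full(1 − r_tgt)] = 0.780 × 0.2788 / (0.7212 × 0.220) ≈ 1.3706
Items = 1.3706 × 40 ≈ 54.82 → 55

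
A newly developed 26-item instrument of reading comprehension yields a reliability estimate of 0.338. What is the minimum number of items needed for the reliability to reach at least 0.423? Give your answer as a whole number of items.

n = [0.423 × 0.662] / [0.338 × 0.577]
n = 0.280026 / 0.195026 ≈ 1.4358
So the test needs 1.4358 × 26 ≈ 37.33 items; rounding up, 38.

38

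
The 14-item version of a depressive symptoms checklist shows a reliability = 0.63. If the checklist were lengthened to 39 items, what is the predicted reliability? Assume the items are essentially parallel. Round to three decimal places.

n = 39/14 = 2.7857
r_new = 2.7857·0.63 / [1 + (2.7857 − 1)·0.63]
     = 1.7550 / 2.1250 = 0.8259

0.826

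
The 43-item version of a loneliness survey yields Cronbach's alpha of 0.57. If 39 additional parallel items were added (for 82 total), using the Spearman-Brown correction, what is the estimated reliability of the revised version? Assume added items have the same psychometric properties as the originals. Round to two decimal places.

0.72

n = 82/43 = 1.907
Apply the Spearman-Brown prophecy formula, r' = nr / [1 + (n − 1)r]:
r_new = 1.907·0.57 / [1 + (1.907 − 1)·0.57]
     = 1.0870 / 1.5170 = 0.7165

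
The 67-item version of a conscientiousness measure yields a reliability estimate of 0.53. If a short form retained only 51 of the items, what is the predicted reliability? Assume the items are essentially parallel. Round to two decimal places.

The new length is 51/67 = 0.7612 times the old.
Spearman-Brown: r_new = n·r / (1 + (n − 1)·r)
r_new = (0.7612 × 0.53) / (1 + (0.7612 − 1) × 0.53)
r_new = 0.4034 / 0.8734 ≈ 0.4619

0.46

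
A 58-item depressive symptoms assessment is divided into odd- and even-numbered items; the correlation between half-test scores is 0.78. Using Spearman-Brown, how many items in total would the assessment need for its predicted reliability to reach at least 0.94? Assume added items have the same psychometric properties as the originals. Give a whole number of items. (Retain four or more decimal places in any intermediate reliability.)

129

r_full = 2(0.78)/(1 + 0.78) = 0.8764
Solve Spearman-Brown for n: n = 0.94(1 − 0.8764) / [0.8764(1 − 0.94)] = 2.2095
Required items = 2.2095 × 58 = 128.15, so 129 items.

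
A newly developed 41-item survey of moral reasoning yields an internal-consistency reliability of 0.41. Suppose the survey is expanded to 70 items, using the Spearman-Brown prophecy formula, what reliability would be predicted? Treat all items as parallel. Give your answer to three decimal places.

The new length is 70/41 = 1.7073 times the old.
Apply the Spearman-Brown prophecy formula, r' = nr / [1 + (n − 1)r]:
r_new = (1.7073 × 0.41) / (1 + (1.7073 − 1) × 0.41)
     = 0.7000 / 1.2900 = 0.5426

0.543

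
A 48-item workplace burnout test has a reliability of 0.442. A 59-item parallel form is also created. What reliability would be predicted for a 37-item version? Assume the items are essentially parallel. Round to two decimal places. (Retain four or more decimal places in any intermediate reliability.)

The 59-item form is not needed; work directly from the 48-item form with n = 37/48 = 0.7708.
r_{37} = n·r / (1 + (n − 1)·r) = 0.3407 / 0.8987 ≈ 0.3791

0.38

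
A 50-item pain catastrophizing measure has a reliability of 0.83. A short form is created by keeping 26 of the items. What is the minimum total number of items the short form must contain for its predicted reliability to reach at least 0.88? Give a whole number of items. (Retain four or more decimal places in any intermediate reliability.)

Short-form reliability: n = 26/50 = 0.5200; r_26 = n·r/(1+(n−1)r) ≈ 0.7174
Then solve for n' with r_old = 0.7174, r_target = 0.88: n' = 0.88(1 − 0.7174)/[0.7174(1 − 0.88)] = 2.8888
Total items = 2.8888 × 26 = 75.11, rounded up to 76.

76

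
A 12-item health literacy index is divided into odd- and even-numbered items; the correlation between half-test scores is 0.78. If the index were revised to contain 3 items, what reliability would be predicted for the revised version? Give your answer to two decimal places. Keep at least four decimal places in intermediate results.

0.64

First correct the split-half correlation to full-test reliability: r_full = 2 × 0.78 / (1 + 0.78) ≈ 0.8764
Then adjust to 3 items: n = 3/12 = 0.2500
r_new = n·r_full / (1 + (n − 1)·r_full) = 0.2191 / 0.3427 ≈ 0.6393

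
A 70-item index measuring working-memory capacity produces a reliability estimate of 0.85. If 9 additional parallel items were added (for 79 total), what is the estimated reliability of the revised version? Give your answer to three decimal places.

n = 79/70 = 1.1286
r_new = 1.1286·0.85 / [1 + (1.1286 − 1)·0.85]
r_new = 0.9593 / 1.1093 ≈ 0.8648

0.865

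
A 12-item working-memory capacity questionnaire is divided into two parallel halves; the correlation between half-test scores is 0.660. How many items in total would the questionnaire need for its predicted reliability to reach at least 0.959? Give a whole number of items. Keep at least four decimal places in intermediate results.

73

Corrected full-test reliability: r_full = 2 × 0.660 / (1 + 0.660) ≈ 0.7952
n = r_tgt(1 − r_full) / [r_full(1 − r_tgt)] = 0.959 × 0.2048 / (0.7952 × 0.041) ≈ 6.0240
Items = 6.0240 × 12 ≈ 72.29 → 73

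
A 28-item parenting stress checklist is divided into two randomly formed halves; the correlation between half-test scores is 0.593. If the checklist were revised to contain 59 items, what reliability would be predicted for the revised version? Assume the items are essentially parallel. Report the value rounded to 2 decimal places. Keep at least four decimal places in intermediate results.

0.86

First correct the split-half correlation to full-test reliability: r_full = 2 × 0.593 / (1 + 0.593) ≈ 0.7445
Then adjust to 59 items: n = 59/28 = 2.1071
r_new = n·r_full / (1 + (n − 1)·r_full) = 1.5687 / 1.8242 ≈ 0.8599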